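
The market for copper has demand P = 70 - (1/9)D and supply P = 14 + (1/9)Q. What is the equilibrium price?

Set the two price expressions equal: 70 - (1/9)Q = 14 + (1/9)Q.
56 = (2/9)Q, so Q* = 252.
P* = 70 − (1/9)(252) = 42.

P* = 42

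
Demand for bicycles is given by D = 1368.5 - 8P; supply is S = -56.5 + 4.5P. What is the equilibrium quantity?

Set D = S: 1368.5 - 8P = -56.5 + 4.5P.
1425 = 12.5P, so P* = 114.
Q* = 1368.5 − 8(114) = 456.5.

Q* = 456.5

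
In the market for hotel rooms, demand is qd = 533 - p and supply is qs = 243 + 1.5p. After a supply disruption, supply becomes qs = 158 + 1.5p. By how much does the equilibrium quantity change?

Δq = -34

Original equilibrium: p* = 116, q* = 417.
New equilibrium: 533 - p = 158 + 1.5p, so 375 = 2.5p and p' = 150; q' = 533 − 1(150) = 383.
Change in quantity: 383 − 417 = -34.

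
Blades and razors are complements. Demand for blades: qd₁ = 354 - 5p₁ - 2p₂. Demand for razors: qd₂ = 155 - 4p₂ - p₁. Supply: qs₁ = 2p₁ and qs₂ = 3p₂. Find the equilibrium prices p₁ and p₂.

p₁ = 2168/47, p₂ = 731/47

Market 1: 354 - 5p₁ - 2p₂ = 2p₁ → 7p₁ + 2p₂ = 354.
Market 2: 7p₂ + p₁ = 155.
Eliminating p₂: 7×(1) − 2×(2) gives 47p₁ = 2168, so p₁ = 2168/47.
Back-substitute into (2): p₂ = (155 − 1×2168/47) / 7 = 731/47.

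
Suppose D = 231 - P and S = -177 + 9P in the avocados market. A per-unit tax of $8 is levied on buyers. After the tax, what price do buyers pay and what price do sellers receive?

Pre-tax equilibrium: P* = 40.8, Q* = 190.2.
Tax on buyers shifts demand to D = 231 − 1(P + 8) = 223 - P.
223 - P = -177 + 9P gives seller price Ps = 40; buyers pay Pb = 40 + 8 = 48.
New quantity: Q = 231 − 1(48) = 183.

Buyers pay $48, sellers receive $40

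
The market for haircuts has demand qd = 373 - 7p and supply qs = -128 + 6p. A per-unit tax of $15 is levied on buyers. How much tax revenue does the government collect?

Tax revenue = 10680/13

Pre-tax equilibrium: p* = 501/13, q* = 1342/13.
Tax on buyers shifts demand to qd = 373 − 7(p + 15) = 268 - 7p.
268 - 7p = -128 + 6p gives seller price ps = 396/13; buyers pay pb = 396/13 + 15 = 591/13.
New quantity: q = 373 − 7(591/13) = 712/13.
Revenue = 15 × 712/13 = 10680/13.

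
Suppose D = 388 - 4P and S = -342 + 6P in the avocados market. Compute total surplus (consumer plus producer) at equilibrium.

Total surplus = 1920

Equilibrium: 388 - 4P = -342 + 6P gives P* = 73, Q* = 96.
Demand choke price: P = 97; supply starts at P = 57.
CS = ½(97 − 73)(96) = 1152; PS = ½(73 − 57)(96) = 768.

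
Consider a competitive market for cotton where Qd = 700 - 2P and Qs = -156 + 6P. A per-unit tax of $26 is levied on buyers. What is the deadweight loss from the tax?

Deadweight loss = 507

Pre-tax equilibrium: P* = 107, Q* = 486.
Tax on buyers shifts demand to Qd = 700 − 2(P + 26) = 648 - 2P.
648 - 2P = -156 + 6P gives seller price Ps = 100.5; buyers pay Pb = 100.5 + 26 = 126.5.
New quantity: Q = 700 − 2(126.5) = 447.
DWL = ½ × 26 × (486 − 447) = 507.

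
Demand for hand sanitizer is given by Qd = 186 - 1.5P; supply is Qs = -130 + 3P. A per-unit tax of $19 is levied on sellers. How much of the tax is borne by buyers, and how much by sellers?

Buyers bear 38/3, sellers bear 19/3

Pre-tax equilibrium: P* = 632/9, Q* = 242/3.
Tax on sellers shifts supply to Qs = -130 + 3(P − 19) = -187 + 3P.
186 - 1.5P = -187 + 3P gives buyer price Pb = 746/9; sellers receive Ps = 746/9 − 19 = 575/9.
New quantity: Q = 186 − 1.5(746/9) = 185/3.
Buyer burden = 746/9 − 632/9 = 38/3; seller burden = 632/9 − 575/9 = 19/3.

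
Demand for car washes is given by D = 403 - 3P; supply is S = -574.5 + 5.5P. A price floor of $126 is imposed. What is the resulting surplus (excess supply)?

Equilibrium price would be P* = 115, so the floor at 126 binds.
At P = 126: D = 25, S = 118.5.
Surplus = 118.5 − 25 = 93.5.

Surplus = 93.5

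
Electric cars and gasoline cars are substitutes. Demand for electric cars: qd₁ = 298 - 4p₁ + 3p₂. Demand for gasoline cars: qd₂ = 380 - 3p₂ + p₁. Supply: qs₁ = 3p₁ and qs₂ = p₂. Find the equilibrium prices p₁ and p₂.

Market 1: 298 - 4p₁ + 3p₂ = 3p₁ → 7p₁ - 3p₂ = 298.
Market 2: 4p₂ - p₁ = 380.
Eliminating p₂: 4×(1) + 3×(2) gives 25p₁ = 2332, so p₁ = 93.28.
Back-substitute into (2): p₂ = (380 + 1×93.28) / 4 = 118.32.

p₁ = 93.28, p₂ = 118.32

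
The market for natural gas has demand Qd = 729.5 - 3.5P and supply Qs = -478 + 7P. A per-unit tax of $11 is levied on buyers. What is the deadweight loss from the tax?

Deadweight loss = 847/6

Pre-tax equilibrium: P* = 115, Q* = 327.
Tax on buyers shifts demand to Qd = 729.5 − 3.5(P + 11) = 691 - 3.5P.
691 - 3.5P = -478 + 7P gives seller price Ps = 334/3; buyers pay Pb = 334/3 + 11 = 367/3.
New quantity: Q = 729.5 − 3.5(367/3) = 904/3.
DWL = ½ × 11 × (327 − 904/3) = 847/6.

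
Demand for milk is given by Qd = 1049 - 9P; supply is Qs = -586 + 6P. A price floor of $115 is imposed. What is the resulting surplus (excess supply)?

Equilibrium price would be P* = 109, so the floor at 115 binds.
At P = 115: Qd = 14, Qs = 104.
Surplus = 104 − 14 = 90.

Surplus = 90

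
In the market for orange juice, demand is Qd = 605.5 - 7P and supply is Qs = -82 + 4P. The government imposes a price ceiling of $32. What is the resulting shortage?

Equilibrium price would be P* = 62.5, so the ceiling at 32 binds.
At P = 32: Qd = 605.5 − 7(32) = 381.5, Qs = -82 + 4(32) = 46.
Shortage = 381.5 − 46 = 335.5.

Shortage = 335.5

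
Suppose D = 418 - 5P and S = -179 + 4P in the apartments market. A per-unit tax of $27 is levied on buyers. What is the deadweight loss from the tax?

Deadweight loss = 810

Pre-tax equilibrium: P* = 199/3, Q* = 259/3.
Tax on buyers shifts demand to D = 418 − 5(P + 27) = 283 - 5P.
283 - 5P = -179 + 4P gives seller price Ps = 154/3; buyers pay Pb = 154/3 + 27 = 235/3.
New quantity: Q = 418 − 5(235/3) = 79/3.
DWL = ½ × 27 × (259/3 − 79/3) = 810.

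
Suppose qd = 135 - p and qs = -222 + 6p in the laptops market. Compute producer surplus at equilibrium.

Equilibrium: 135 - p = -222 + 6p gives p* = 51, q* = 84.
Supply starts at p = 37 (where qs = 0).
PS = ½(51 − 37)(84) = 588.

Producer surplus = 588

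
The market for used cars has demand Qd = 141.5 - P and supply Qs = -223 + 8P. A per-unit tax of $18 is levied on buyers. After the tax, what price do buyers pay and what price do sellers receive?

Pre-tax equilibrium: P* = 40.5, Q* = 101.
Tax on buyers shifts demand to Qd = 141.5 − 1(P + 18) = 123.5 - P.
123.5 - P = -223 + 8P gives seller price Ps = 38.5; buyers pay Pb = 38.5 + 18 = 56.5.
New quantity: Q = 141.5 − 1(56.5) = 85.

Buyers pay $56.5, sellers receive $38.5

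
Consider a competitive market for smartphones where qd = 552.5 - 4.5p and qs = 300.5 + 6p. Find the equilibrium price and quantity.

Set qd = qs: 552.5 - 4.5p = 300.5 + 6p.
252 = 10.5p, so p* = 24.
q* = 552.5 − 4.5(24) = 444.5.

p* = 24, q* = 444.5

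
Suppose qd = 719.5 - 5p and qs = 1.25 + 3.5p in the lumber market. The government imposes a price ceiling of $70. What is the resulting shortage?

Shortage = 123.25

Equilibrium price would be p* = 84.5, so the ceiling at 70 binds.
At p = 70: qd = 719.5 − 5(70) = 369.5, qs = 1.25 + 3.5(70) = 246.25.
Shortage = 369.5 − 246.25 = 123.25.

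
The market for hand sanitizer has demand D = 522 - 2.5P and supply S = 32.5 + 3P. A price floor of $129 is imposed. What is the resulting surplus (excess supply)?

Equilibrium price would be P* = 89, so the floor at 129 binds.
At P = 129: D = 199.5, S = 419.5.
Surplus = 419.5 − 199.5 = 220.

Surplus = 220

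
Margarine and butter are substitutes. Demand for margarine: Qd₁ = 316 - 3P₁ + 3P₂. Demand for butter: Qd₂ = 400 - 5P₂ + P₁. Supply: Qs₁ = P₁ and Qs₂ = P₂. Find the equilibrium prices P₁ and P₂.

P₁ = 1032/7, P₂ = 1916/21

Market 1: 316 - 3P₁ + 3P₂ = P₁ → 4P₁ - 3P₂ = 316.
Market 2: 6P₂ - P₁ = 400.
Eliminating P₂: 6×(1) + 3×(2) gives 21P₁ = 3096, so P₁ = 1032/7.
Back-substitute into (2): P₂ = (400 + 1×1032/7) / 6 = 1916/21.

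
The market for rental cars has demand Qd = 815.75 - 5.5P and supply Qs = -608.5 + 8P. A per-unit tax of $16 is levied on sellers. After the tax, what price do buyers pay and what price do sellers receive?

Pre-tax equilibrium: P* = 105.5, Q* = 235.5.
Tax on sellers shifts supply to Qs = -608.5 + 8(P − 16) = -736.5 + 8P.
815.75 - 5.5P = -736.5 + 8P gives buyer price Pb = 6209/54; sellers receive Ps = 6209/54 − 16 = 5345/54.
New quantity: Q = 815.75 − 5.5(6209/54) = 9901/54.

Buyers pay 6209/54, sellers receive 5345/54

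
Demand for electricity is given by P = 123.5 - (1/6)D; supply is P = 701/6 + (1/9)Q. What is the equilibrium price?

Set the two price expressions equal: 123.5 - (1/6)Q = 701/6 + (1/9)Q.
20/3 = (5/18)Q, so Q* = 24.
P* = 123.5 − (1/6)(24) = 119.5.

P* = 119.5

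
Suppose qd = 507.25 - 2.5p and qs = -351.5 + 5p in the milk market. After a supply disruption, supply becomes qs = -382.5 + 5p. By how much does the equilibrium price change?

Δp = 62/15

Original equilibrium: p* = 114.5, q* = 221.
New equilibrium: 507.25 - 2.5p = -382.5 + 5p, so 889.75 = 7.5p and p' = 3559/30; q' = 507.25 − 2.5(3559/30) = 632/3.
Change in price: 3559/30 − 114.5 = 62/15.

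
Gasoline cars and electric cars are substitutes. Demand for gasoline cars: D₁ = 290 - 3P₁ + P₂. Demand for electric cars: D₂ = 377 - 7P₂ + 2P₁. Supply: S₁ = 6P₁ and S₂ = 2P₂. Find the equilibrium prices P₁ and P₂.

Market 1: 290 - 3P₁ + P₂ = 6P₁ → 9P₁ - P₂ = 290.
Market 2: 9P₂ - 2P₁ = 377.
Eliminating P₂: 9×(1) + 1×(2) gives 79P₁ = 2987, so P₁ = 2987/79.
Back-substitute into (2): P₂ = (377 + 2×2987/79) / 9 = 3973/79.

P₁ = 2987/79, P₂ = 3973/79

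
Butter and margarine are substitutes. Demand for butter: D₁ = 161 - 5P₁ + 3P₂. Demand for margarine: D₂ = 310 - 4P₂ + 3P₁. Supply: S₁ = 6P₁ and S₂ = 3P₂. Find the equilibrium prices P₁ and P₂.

Market 1: 161 - 5P₁ + 3P₂ = 6P₁ → 11P₁ - 3P₂ = 161.
Market 2: 7P₂ - 3P₁ = 310.
Eliminating P₂: 7×(1) + 3×(2) gives 68P₁ = 2057, so P₁ = 30.25.
Back-substitute into (2): P₂ = (310 + 3×30.25) / 7 = 57.25.

P₁ = 30.25, P₂ = 57.25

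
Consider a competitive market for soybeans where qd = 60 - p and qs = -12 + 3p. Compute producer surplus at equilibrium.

Producer surplus = 294

Equilibrium: 60 - p = -12 + 3p gives p* = 18, q* = 42.
Supply starts at p = 4 (where qs = 0).
PS = ½(18 − 4)(42) = 294.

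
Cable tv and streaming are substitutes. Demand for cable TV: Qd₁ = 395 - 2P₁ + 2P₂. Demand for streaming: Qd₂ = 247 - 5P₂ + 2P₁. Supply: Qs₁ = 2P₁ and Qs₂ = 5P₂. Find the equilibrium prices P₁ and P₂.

Market 1: 395 - 2P₁ + 2P₂ = 2P₁ → 4P₁ - 2P₂ = 395.
Market 2: 10P₂ - 2P₁ = 247.
Eliminating P₂: 10×(1) + 2×(2) gives 36P₁ = 4444, so P₁ = 1111/9.
Back-substitute into (2): P₂ = (247 + 2×1111/9) / 10 = 889/18.

P₁ = 1111/9, P₂ = 889/18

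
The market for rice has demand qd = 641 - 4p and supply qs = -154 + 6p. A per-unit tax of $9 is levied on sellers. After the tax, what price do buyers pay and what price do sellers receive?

Pre-tax equilibrium: p* = 79.5, q* = 323.
Tax on sellers shifts supply to qs = -154 + 6(p − 9) = -208 + 6p.
641 - 4p = -208 + 6p gives buyer price pb = 84.9; sellers receive ps = 84.9 − 9 = 75.9.
New quantity: q = 641 − 4(84.9) = 301.4.

Buyers pay $84.9, sellers receive $75.9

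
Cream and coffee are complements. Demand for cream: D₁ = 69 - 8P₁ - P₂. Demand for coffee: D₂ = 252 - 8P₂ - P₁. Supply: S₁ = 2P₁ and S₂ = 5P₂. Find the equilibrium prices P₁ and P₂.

P₁ = 5, P₂ = 19

Market 1: 69 - 8P₁ - P₂ = 2P₁ → 10P₁ + P₂ = 69.
Market 2: 13P₂ + P₁ = 252.
Eliminating P₂: 13×(1) − 1×(2) gives 129P₁ = 645, so P₁ = 5.
Back-substitute into (2): P₂ = (252 − 1×5) / 13 = 19.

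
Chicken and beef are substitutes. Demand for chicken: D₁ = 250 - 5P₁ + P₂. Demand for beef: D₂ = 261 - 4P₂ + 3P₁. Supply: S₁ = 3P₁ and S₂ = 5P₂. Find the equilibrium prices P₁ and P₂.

Market 1: 250 - 5P₁ + P₂ = 3P₁ → 8P₁ - P₂ = 250.
Market 2: 9P₂ - 3P₁ = 261.
Eliminating P₂: 9×(1) + 1×(2) gives 69P₁ = 2511, so P₁ = 837/23.
Back-substitute into (2): P₂ = (261 + 3×837/23) / 9 = 946/23.

P₁ = 837/23, P₂ = 946/23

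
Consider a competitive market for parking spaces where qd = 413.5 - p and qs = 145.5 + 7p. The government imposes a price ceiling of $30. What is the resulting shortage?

Shortage = 28

Equilibrium price would be p* = 33.5, so the ceiling at 30 binds.
At p = 30: qd = 413.5 − 1(30) = 383.5, qs = 145.5 + 7(30) = 355.5.
Shortage = 383.5 − 355.5 = 28.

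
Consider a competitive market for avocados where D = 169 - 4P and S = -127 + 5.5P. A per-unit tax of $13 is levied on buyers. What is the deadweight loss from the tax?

Pre-tax equilibrium: P* = 592/19, Q* = 843/19.
Tax on buyers shifts demand to D = 169 − 4(P + 13) = 117 - 4P.
117 - 4P = -127 + 5.5P gives seller price Ps = 488/19; buyers pay Pb = 488/19 + 13 = 735/19.
New quantity: Q = 169 − 4(735/19) = 271/19.
DWL = ½ × 13 × (843/19 − 271/19) = 3718/19.

Deadweight loss = 3718/19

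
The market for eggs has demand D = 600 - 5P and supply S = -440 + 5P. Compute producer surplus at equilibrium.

Equilibrium: 600 - 5P = -440 + 5P gives P* = 104, Q* = 80.
Supply starts at P = 88 (where S = 0).
PS = ½(104 − 88)(80) = 640.

Producer surplus = 640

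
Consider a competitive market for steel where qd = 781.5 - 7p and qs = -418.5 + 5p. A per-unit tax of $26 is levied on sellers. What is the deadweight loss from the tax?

Pre-tax equilibrium: p* = 100, q* = 81.5.
Tax on sellers shifts supply to qs = -418.5 + 5(p − 26) = -548.5 + 5p.
781.5 - 7p = -548.5 + 5p gives buyer price pb = 665/6; sellers receive ps = 665/6 − 26 = 509/6.
New quantity: q = 781.5 − 7(665/6) = 17/3.
DWL = ½ × 26 × (81.5 − 17/3) = 5915/6.

Deadweight loss = 5915/6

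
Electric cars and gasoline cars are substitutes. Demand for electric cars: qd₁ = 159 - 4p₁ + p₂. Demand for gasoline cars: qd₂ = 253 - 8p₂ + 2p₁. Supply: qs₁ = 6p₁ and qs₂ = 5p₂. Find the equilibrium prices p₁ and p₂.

p₁ = 18.125, p₂ = 22.25

Market 1: 159 - 4p₁ + p₂ = 6p₁ → 10p₁ - p₂ = 159.
Market 2: 13p₂ - 2p₁ = 253.
Eliminating p₂: 13×(1) + 1×(2) gives 128p₁ = 2320, so p₁ = 18.125.
Back-substitute into (2): p₂ = (253 + 2×18.125) / 13 = 22.25.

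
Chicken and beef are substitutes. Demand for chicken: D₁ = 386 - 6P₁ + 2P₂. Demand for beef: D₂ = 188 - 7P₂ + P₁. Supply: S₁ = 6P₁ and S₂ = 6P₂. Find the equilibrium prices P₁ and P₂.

Market 1: 386 - 6P₁ + 2P₂ = 6P₁ → 12P₁ - 2P₂ = 386.
Market 2: 13P₂ - P₁ = 188.
Eliminating P₂: 13×(1) + 2×(2) gives 154P₁ = 5394, so P₁ = 2697/77.
Back-substitute into (2): P₂ = (188 + 1×2697/77) / 13 = 1321/77.

P₁ = 2697/77, P₂ = 1321/77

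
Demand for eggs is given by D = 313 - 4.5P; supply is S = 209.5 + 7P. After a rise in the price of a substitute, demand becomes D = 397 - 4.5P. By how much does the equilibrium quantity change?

ΔQ = 1176/23

Original equilibrium: P* = 9, Q* = 272.5.
New equilibrium: 397 - 4.5P = 209.5 + 7P, so 187.5 = 11.5P and P' = 375/23; Q' = 397 − 4.5(375/23) = 14887/46.
Change in quantity: 14887/46 − 272.5 = 1176/23.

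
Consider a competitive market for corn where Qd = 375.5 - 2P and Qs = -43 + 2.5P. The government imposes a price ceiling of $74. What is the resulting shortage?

Shortage = 85.5

Equilibrium price would be P* = 93, so the ceiling at 74 binds.
At P = 74: Qd = 375.5 − 2(74) = 227.5, Qs = -43 + 2.5(74) = 142.
Shortage = 227.5 − 142 = 85.5.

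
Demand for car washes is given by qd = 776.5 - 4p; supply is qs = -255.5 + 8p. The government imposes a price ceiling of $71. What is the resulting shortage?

Equilibrium price would be p* = 86, so the ceiling at 71 binds.
At p = 71: qd = 776.5 − 4(71) = 492.5, qs = -255.5 + 8(71) = 312.5.
Shortage = 492.5 − 312.5 = 180.

Shortage = 180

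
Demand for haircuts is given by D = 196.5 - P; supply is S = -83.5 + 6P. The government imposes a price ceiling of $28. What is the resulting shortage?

Shortage = 84

Equilibrium price would be P* = 40, so the ceiling at 28 binds.
At P = 28: D = 196.5 − 1(28) = 168.5, S = -83.5 + 6(28) = 84.5.
Shortage = 168.5 − 84.5 = 84.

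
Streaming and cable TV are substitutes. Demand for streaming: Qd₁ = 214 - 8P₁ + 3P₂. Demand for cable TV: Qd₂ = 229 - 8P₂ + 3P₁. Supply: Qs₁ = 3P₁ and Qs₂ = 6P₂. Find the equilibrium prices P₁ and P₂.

Market 1: 214 - 8P₁ + 3P₂ = 3P₁ → 11P₁ - 3P₂ = 214.
Market 2: 14P₂ - 3P₁ = 229.
Eliminating P₂: 14×(1) + 3×(2) gives 145P₁ = 3683, so P₁ = 25.4.
Back-substitute into (2): P₂ = (229 + 3×25.4) / 14 = 21.8.

P₁ = 25.4, P₂ = 21.8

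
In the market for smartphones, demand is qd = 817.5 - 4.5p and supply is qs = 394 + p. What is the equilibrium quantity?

q* = 471

Set qd = qs: 817.5 - 4.5p = 394 + p.
423.5 = 5.5p, so p* = 77.
q* = 817.5 − 4.5(77) = 471.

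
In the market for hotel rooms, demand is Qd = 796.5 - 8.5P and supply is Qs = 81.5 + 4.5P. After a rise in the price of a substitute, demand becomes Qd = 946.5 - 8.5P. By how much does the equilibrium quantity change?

ΔQ = 675/13

Original equilibrium: P* = 55, Q* = 329.
New equilibrium: 946.5 - 8.5P = 81.5 + 4.5P, so 865 = 13P and P' = 865/13; Q' = 946.5 − 8.5(865/13) = 4952/13.
Change in quantity: 4952/13 − 329 = 675/13.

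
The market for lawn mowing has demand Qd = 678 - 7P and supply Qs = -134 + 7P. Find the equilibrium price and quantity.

Set Qd = Qs: 678 - 7P = -134 + 7P.
812 = 14P, so P* = 58.
Q* = 678 − 7(58) = 272.

P* = 58, Q* = 272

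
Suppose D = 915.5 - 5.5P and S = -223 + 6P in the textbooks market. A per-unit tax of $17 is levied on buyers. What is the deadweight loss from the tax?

Pre-tax equilibrium: P* = 99, Q* = 371.
Tax on buyers shifts demand to D = 915.5 − 5.5(P + 17) = 822 - 5.5P.
822 - 5.5P = -223 + 6P gives seller price Ps = 2090/23; buyers pay Pb = 2090/23 + 17 = 2481/23.
New quantity: Q = 915.5 − 5.5(2481/23) = 7411/23.
DWL = ½ × 17 × (371 − 7411/23) = 9537/23.

Deadweight loss = 9537/23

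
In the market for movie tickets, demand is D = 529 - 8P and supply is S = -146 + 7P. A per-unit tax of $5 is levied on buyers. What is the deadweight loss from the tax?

Deadweight loss = 140/3

Pre-tax equilibrium: P* = 45, Q* = 169.
Tax on buyers shifts demand to D = 529 − 8(P + 5) = 489 - 8P.
489 - 8P = -146 + 7P gives seller price Ps = 127/3; buyers pay Pb = 127/3 + 5 = 142/3.
New quantity: Q = 529 − 8(142/3) = 451/3.
DWL = ½ × 5 × (169 − 451/3) = 140/3.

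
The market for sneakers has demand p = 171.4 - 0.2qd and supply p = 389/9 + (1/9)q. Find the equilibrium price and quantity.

p* = 89, q* = 412

Set the two price expressions equal: 171.4 - 0.2q = 389/9 + (1/9)q.
5768/45 = (14/45)q, so q* = 412.
p* = 171.4 − (0.2)(412) = 89.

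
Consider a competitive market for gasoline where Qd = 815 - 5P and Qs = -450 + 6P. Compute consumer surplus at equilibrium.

Consumer surplus = 5760

Equilibrium: 815 - 5P = -450 + 6P gives P* = 115, Q* = 240.
Demand choke price (Qd = 0): P = 163.
CS = ½(163 − 115)(240) = 5760.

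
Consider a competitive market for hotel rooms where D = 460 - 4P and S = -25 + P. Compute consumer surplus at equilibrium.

Equilibrium: 460 - 4P = -25 + P gives P* = 97, Q* = 72.
Demand choke price (D = 0): P = 115.
CS = ½(115 − 97)(72) = 648.

Consumer surplus = 648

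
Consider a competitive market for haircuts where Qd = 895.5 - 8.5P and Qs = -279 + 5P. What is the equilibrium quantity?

Q* = 156

Set Qd = Qs: 895.5 - 8.5P = -279 + 5P.
1174.5 = 13.5P, so P* = 87.
Q* = 895.5 − 8.5(87) = 156.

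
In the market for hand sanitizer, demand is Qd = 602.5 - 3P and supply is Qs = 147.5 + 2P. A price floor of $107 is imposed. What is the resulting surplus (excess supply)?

Equilibrium price would be P* = 91, so the floor at 107 binds.
At P = 107: Qd = 281.5, Qs = 361.5.
Surplus = 361.5 − 281.5 = 80.

Surplus = 80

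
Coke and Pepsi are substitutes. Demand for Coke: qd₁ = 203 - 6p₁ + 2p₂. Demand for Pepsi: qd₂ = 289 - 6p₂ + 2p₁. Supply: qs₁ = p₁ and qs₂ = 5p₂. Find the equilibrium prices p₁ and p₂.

p₁ = 2811/73, p₂ = 2429/73

Market 1: 203 - 6p₁ + 2p₂ = p₁ → 7p₁ - 2p₂ = 203.
Market 2: 11p₂ - 2p₁ = 289.
Eliminating p₂: 11×(1) + 2×(2) gives 73p₁ = 2811, so p₁ = 2811/73.
Back-substitute into (2): p₂ = (289 + 2×2811/73) / 11 = 2429/73.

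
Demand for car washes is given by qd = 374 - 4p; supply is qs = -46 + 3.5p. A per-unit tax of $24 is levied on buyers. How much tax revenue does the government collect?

Pre-tax equilibrium: p* = 56, q* = 150.
Tax on buyers shifts demand to qd = 374 − 4(p + 24) = 278 - 4p.
278 - 4p = -46 + 3.5p gives seller price ps = 43.2; buyers pay pb = 43.2 + 24 = 67.2.
New quantity: q = 374 − 4(67.2) = 105.2.
Revenue = 24 × 105.2 = 2524.8.

Tax revenue = 2524.8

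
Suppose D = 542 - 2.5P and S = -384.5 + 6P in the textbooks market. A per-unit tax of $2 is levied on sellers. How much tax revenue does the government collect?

Tax revenue = 9043/17

Pre-tax equilibrium: P* = 109, Q* = 269.5.
Tax on sellers shifts supply to S = -384.5 + 6(P − 2) = -396.5 + 6P.
542 - 2.5P = -396.5 + 6P gives buyer price Pb = 1877/17; sellers receive Ps = 1877/17 − 2 = 1843/17.
New quantity: Q = 542 − 2.5(1877/17) = 9043/34.
Revenue = 2 × 9043/34 = 9043/17.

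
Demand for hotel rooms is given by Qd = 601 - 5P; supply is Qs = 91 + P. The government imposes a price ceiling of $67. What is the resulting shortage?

Shortage = 108

Equilibrium price would be P* = 85, so the ceiling at 67 binds.
At P = 67: Qd = 601 − 5(67) = 266, Qs = 91 + 1(67) = 158.
Shortage = 266 − 158 = 108.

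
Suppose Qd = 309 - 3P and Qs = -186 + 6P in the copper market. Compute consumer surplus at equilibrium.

Consumer surplus = 3456

Equilibrium: 309 - 3P = -186 + 6P gives P* = 55, Q* = 144.
Demand choke price (Qd = 0): P = 103.
CS = ½(103 − 55)(144) = 3456.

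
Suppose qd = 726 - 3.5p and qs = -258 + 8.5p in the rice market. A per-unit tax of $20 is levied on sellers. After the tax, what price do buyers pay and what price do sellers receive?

Buyers pay 577/6, sellers receive 457/6

Pre-tax equilibrium: p* = 82, q* = 439.
Tax on sellers shifts supply to qs = -258 + 8.5(p − 20) = -428 + 8.5p.
726 - 3.5p = -428 + 8.5p gives buyer price pb = 577/6; sellers receive ps = 577/6 − 20 = 457/6.
New quantity: q = 726 − 3.5(577/6) = 4673/12.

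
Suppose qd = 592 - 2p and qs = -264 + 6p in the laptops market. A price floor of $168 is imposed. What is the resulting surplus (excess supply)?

Equilibrium price would be p* = 107, so the floor at 168 binds.
At p = 168: qd = 256, qs = 744.
Surplus = 744 − 256 = 488.

Surplus = 488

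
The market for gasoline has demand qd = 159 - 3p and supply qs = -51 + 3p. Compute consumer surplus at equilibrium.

Consumer surplus = 486

Equilibrium: 159 - 3p = -51 + 3p gives p* = 35, q* = 54.
Demand choke price (qd = 0): p = 53.
CS = ½(53 − 35)(54) = 486.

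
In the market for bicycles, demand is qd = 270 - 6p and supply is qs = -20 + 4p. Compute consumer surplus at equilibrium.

Equilibrium: 270 - 6p = -20 + 4p gives p* = 29, q* = 96.
Demand choke price (qd = 0): p = 45.
CS = ½(45 − 29)(96) = 768.

Consumer surplus = 768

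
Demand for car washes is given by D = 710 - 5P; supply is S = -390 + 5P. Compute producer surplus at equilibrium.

Producer surplus = 2560

Equilibrium: 710 - 5P = -390 + 5P gives P* = 110, Q* = 160.
Supply starts at P = 78 (where S = 0).
PS = ½(110 − 78)(160) = 2560.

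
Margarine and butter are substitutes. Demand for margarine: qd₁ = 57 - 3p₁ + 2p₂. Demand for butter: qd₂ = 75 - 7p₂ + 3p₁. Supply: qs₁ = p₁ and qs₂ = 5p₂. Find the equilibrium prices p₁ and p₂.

Market 1: 57 - 3p₁ + 2p₂ = p₁ → 4p₁ - 2p₂ = 57.
Market 2: 12p₂ - 3p₁ = 75.
Eliminating p₂: 12×(1) + 2×(2) gives 42p₁ = 834, so p₁ = 139/7.
Back-substitute into (2): p₂ = (75 + 3×139/7) / 12 = 157/14.

p₁ = 139/7, p₂ = 157/14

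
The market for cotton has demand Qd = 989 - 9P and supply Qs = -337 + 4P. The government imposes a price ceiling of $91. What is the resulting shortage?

Equilibrium price would be P* = 102, so the ceiling at 91 binds.
At P = 91: Qd = 989 − 9(91) = 170, Qs = -337 + 4(91) = 27.
Shortage = 170 − 27 = 143.

Shortage = 143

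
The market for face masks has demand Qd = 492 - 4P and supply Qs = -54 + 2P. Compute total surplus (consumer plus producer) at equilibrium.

Total surplus = 6144

Equilibrium: 492 - 4P = -54 + 2P gives P* = 91, Q* = 128.
Demand choke price: P = 123; supply starts at P = 27.
CS = ½(123 − 91)(128) = 2048; PS = ½(91 − 27)(128) = 4096.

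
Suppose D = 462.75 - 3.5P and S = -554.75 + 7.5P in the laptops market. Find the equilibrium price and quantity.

Set D = S: 462.75 - 3.5P = -554.75 + 7.5P.
1017.5 = 11P, so P* = 92.5.
Q* = 462.75 − 3.5(92.5) = 139.

P* = 92.5, Q* = 139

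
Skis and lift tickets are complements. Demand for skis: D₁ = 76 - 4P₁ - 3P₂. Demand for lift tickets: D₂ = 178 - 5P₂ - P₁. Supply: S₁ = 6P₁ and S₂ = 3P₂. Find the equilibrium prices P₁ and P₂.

Market 1: 76 - 4P₁ - 3P₂ = 6P₁ → 10P₁ + 3P₂ = 76.
Market 2: 8P₂ + P₁ = 178.
Eliminating P₂: 8×(1) − 3×(2) gives 77P₁ = 74, so P₁ = 74/77.
Back-substitute into (2): P₂ = (178 − 1×74/77) / 8 = 1704/77.

P₁ = 74/77, P₂ = 1704/77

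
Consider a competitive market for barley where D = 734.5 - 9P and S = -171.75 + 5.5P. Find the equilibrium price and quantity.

P* = 62.5, Q* = 172

Set D = S: 734.5 - 9P = -171.75 + 5.5P.
906.25 = 14.5P, so P* = 62.5.
Q* = 734.5 − 9(62.5) = 172.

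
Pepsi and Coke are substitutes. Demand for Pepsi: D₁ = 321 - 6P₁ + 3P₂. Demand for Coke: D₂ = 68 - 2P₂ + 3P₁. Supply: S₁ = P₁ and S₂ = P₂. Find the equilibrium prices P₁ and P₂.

P₁ = 97.25, P₂ = 1439/12

Market 1: 321 - 6P₁ + 3P₂ = P₁ → 7P₁ - 3P₂ = 321.
Market 2: 3P₂ - 3P₁ = 68.
Eliminating P₂: 3×(1) + 3×(2) gives 12P₁ = 1167, so P₁ = 97.25.
Back-substitute into (2): P₂ = (68 + 3×97.25) / 3 = 1439/12.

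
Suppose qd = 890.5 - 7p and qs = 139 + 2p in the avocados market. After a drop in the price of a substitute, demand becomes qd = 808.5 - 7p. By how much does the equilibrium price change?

Δp = -82/9

Original equilibrium: p* = 83.5, q* = 306.
New equilibrium: 808.5 - 7p = 139 + 2p, so 669.5 = 9p and p' = 1339/18; q' = 808.5 − 7(1339/18) = 2590/9.
Change in price: 1339/18 − 83.5 = -82/9.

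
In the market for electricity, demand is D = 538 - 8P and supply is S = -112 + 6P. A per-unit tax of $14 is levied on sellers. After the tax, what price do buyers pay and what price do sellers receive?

Pre-tax equilibrium: P* = 325/7, Q* = 1166/7.
Tax on sellers shifts supply to S = -112 + 6(P − 14) = -196 + 6P.
538 - 8P = -196 + 6P gives buyer price Pb = 367/7; sellers receive Ps = 367/7 − 14 = 269/7.
New quantity: Q = 538 − 8(367/7) = 830/7.

Buyers pay 367/7, sellers receive 269/7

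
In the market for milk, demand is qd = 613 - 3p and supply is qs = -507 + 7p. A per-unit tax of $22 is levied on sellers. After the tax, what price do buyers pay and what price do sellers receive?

Buyers pay $127.4, sellers receive $105.4

Pre-tax equilibrium: p* = 112, q* = 277.
Tax on sellers shifts supply to qs = -507 + 7(p − 22) = -661 + 7p.
613 - 3p = -661 + 7p gives buyer price pb = 127.4; sellers receive ps = 127.4 − 22 = 105.4.
New quantity: q = 613 − 3(127.4) = 230.8.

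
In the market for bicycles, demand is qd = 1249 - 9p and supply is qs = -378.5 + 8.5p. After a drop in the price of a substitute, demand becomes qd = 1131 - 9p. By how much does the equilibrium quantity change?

Δq = -2006/35

Original equilibrium: p* = 93, q* = 412.
New equilibrium: 1131 - 9p = -378.5 + 8.5p, so 1509.5 = 17.5p and p' = 3019/35; q' = 1131 − 9(3019/35) = 12414/35.
Change in quantity: 12414/35 − 412 = -2006/35.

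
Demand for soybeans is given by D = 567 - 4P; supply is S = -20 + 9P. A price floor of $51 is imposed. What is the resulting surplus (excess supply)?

Surplus = 76

Equilibrium price would be P* = 587/13, so the floor at 51 binds.
At P = 51: D = 363, S = 439.
Surplus = 439 − 363 = 76.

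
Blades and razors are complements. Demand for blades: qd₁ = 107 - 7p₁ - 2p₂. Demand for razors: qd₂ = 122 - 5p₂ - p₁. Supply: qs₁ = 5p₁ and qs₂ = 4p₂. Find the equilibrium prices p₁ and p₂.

p₁ = 719/106, p₂ = 1357/106

Market 1: 107 - 7p₁ - 2p₂ = 5p₁ → 12p₁ + 2p₂ = 107.
Market 2: 9p₂ + p₁ = 122.
Eliminating p₂: 9×(1) − 2×(2) gives 106p₁ = 719, so p₁ = 719/106.
Back-substitute into (2): p₂ = (122 − 1×719/106) / 9 = 1357/106.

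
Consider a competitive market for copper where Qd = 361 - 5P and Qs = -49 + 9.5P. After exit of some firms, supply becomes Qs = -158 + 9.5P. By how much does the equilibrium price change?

Original equilibrium: P* = 820/29, Q* = 6369/29.
New equilibrium: 361 - 5P = -158 + 9.5P, so 519 = 14.5P and P' = 1038/29; Q' = 361 − 5(1038/29) = 5279/29.
Change in price: 1038/29 − 820/29 = 218/29.

ΔP = 218/29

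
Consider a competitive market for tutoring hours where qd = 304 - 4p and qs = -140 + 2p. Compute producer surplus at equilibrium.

Producer surplus = 16

Equilibrium: 304 - 4p = -140 + 2p gives p* = 74, q* = 8.
Supply starts at p = 70 (where qs = 0).
PS = ½(74 − 70)(8) = 16.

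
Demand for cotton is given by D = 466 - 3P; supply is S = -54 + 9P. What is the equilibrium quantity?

Set D = S: 466 - 3P = -54 + 9P.
520 = 12P, so P* = 130/3.
Q* = 466 − 3(130/3) = 336.

Q* = 336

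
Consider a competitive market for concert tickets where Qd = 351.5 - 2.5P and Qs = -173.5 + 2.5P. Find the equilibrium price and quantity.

Set Qd = Qs: 351.5 - 2.5P = -173.5 + 2.5P.
525 = 5P, so P* = 105.
Q* = 351.5 − 2.5(105) = 89.

P* = 105, Q* = 89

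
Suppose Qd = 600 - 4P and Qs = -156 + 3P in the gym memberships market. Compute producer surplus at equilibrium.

Producer surplus = 4704

Equilibrium: 600 - 4P = -156 + 3P gives P* = 108, Q* = 168.
Supply starts at P = 52 (where Qs = 0).
PS = ½(108 − 52)(168) = 4704.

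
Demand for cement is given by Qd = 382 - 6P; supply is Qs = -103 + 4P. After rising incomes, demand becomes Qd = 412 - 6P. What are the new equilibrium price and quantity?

Original equilibrium: P* = 48.5, Q* = 91.
New equilibrium: 412 - 6P = -103 + 4P, so 515 = 10P and P' = 51.5; Q' = 412 − 6(51.5) = 103.

P' = 51.5, Q' = 103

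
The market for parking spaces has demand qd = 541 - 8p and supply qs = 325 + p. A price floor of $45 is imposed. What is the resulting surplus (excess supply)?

Surplus = 189

Equilibrium price would be p* = 24, so the floor at 45 binds.
At p = 45: qd = 181, qs = 370.
Surplus = 370 − 181 = 189.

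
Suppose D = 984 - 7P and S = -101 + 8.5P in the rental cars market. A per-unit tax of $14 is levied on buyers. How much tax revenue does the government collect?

Pre-tax equilibrium: P* = 70, Q* = 494.
Tax on buyers shifts demand to D = 984 − 7(P + 14) = 886 - 7P.
886 - 7P = -101 + 8.5P gives seller price Ps = 1974/31; buyers pay Pb = 1974/31 + 14 = 2408/31.
New quantity: Q = 984 − 7(2408/31) = 13648/31.
Revenue = 14 × 13648/31 = 191072/31.

Tax revenue = 191072/31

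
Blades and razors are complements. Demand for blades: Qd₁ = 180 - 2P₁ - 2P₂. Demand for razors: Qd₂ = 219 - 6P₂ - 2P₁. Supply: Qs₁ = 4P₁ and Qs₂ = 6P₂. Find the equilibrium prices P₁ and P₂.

Market 1: 180 - 2P₁ - 2P₂ = 4P₁ → 6P₁ + 2P₂ = 180.
Market 2: 12P₂ + 2P₁ = 219.
Eliminating P₂: 12×(1) − 2×(2) gives 68P₁ = 1722, so P₁ = 861/34.
Back-substitute into (2): P₂ = (219 − 2×861/34) / 12 = 477/34.

P₁ = 861/34, P₂ = 477/34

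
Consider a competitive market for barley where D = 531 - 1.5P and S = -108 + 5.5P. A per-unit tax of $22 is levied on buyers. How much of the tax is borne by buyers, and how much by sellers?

Pre-tax equilibrium: P* = 639/7, Q* = 5517/14.
Tax on buyers shifts demand to D = 531 − 1.5(P + 22) = 498 - 1.5P.
498 - 1.5P = -108 + 5.5P gives seller price Ps = 606/7; buyers pay Pb = 606/7 + 22 = 760/7.
New quantity: Q = 531 − 1.5(760/7) = 2577/7.
Buyer burden = 760/7 − 639/7 = 121/7; seller burden = 639/7 − 606/7 = 33/7.

Buyers bear 121/7, sellers bear 33/7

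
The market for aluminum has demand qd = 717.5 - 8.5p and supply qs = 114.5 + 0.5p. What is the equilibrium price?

Set qd = qs: 717.5 - 8.5p = 114.5 + 0.5p.
603 = 9p, so p* = 67.
q* = 717.5 − 8.5(67) = 148.

p* = 67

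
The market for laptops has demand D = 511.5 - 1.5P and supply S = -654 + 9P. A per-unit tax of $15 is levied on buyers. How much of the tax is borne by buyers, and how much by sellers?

Buyers bear 90/7, sellers bear 15/7

Pre-tax equilibrium: P* = 111, Q* = 345.
Tax on buyers shifts demand to D = 511.5 − 1.5(P + 15) = 489 - 1.5P.
489 - 1.5P = -654 + 9P gives seller price Ps = 762/7; buyers pay Pb = 762/7 + 15 = 867/7.
New quantity: Q = 511.5 − 1.5(867/7) = 2280/7.
Buyer burden = 867/7 − 111 = 90/7; seller burden = 111 − 762/7 = 15/7.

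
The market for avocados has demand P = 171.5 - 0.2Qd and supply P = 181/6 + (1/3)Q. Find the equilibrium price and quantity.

P* = 118.5, Q* = 265

Set the two price expressions equal: 171.5 - 0.2Q = 181/6 + (1/3)Q.
424/3 = (8/15)Q, so Q* = 265.
P* = 171.5 − (0.2)(265) = 118.5.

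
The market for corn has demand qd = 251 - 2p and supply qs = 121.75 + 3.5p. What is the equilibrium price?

p* = 23.5

Set qd = qs: 251 - 2p = 121.75 + 3.5p.
129.25 = 5.5p, so p* = 23.5.
q* = 251 − 2(23.5) = 204.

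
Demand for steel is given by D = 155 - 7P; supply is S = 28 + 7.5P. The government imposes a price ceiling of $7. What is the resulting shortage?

Equilibrium price would be P* = 254/29, so the ceiling at 7 binds.
At P = 7: D = 155 − 7(7) = 106, S = 28 + 7.5(7) = 80.5.
Shortage = 106 − 80.5 = 25.5.

Shortage = 25.5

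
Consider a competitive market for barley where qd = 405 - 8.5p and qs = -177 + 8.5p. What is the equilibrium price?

Set qd = qs: 405 - 8.5p = -177 + 8.5p.
582 = 17p, so p* = 582/17.
q* = 405 − 8.5(582/17) = 114.

p* = 582/17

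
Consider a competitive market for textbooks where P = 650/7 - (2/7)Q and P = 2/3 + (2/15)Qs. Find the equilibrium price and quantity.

P* = 30, Q* = 220

Set the two price expressions equal: 650/7 - (2/7)Q = 2/3 + (2/15)Q.
1936/21 = (44/105)Q, so Q* = 220.
P* = 650/7 − (2/7)(220) = 30.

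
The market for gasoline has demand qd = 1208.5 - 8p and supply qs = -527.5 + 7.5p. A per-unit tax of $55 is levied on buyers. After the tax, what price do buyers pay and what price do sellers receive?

Pre-tax equilibrium: p* = 112, q* = 312.5.
Tax on buyers shifts demand to qd = 1208.5 − 8(p + 55) = 768.5 - 8p.
768.5 - 8p = -527.5 + 7.5p gives seller price ps = 2592/31; buyers pay pb = 2592/31 + 55 = 4297/31.
New quantity: q = 1208.5 − 8(4297/31) = 6175/62.

Buyers pay 4297/31, sellers receive 2592/31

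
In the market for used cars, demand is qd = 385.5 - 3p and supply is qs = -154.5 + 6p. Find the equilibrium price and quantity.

Set qd = qs: 385.5 - 3p = -154.5 + 6p.
540 = 9p, so p* = 60.
q* = 385.5 − 3(60) = 205.5.

p* = 60, q* = 205.5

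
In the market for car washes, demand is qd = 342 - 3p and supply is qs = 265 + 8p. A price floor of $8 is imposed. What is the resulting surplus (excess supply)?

Surplus = 11

Equilibrium price would be p* = 7, so the floor at 8 binds.
At p = 8: qd = 318, qs = 329.
Surplus = 329 − 318 = 11.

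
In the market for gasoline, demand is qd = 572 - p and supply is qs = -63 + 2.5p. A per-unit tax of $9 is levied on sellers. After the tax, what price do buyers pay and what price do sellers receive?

Buyers pay 1315/7, sellers receive 1252/7

Pre-tax equilibrium: p* = 1270/7, q* = 2734/7.
Tax on sellers shifts supply to qs = -63 + 2.5(p − 9) = -85.5 + 2.5p.
572 - p = -85.5 + 2.5p gives buyer price pb = 1315/7; sellers receive ps = 1315/7 − 9 = 1252/7.
New quantity: q = 572 − 1(1315/7) = 2689/7.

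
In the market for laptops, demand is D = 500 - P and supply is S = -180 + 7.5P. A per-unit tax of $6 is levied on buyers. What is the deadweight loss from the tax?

Pre-tax equilibrium: P* = 80, Q* = 420.
Tax on buyers shifts demand to D = 500 − 1(P + 6) = 494 - P.
494 - P = -180 + 7.5P gives seller price Ps = 1348/17; buyers pay Pb = 1348/17 + 6 = 1450/17.
New quantity: Q = 500 − 1(1450/17) = 7050/17.
DWL = ½ × 6 × (420 − 7050/17) = 270/17.

Deadweight loss = 270/17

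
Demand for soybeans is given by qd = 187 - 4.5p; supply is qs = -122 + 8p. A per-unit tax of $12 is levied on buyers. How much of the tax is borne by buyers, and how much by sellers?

Buyers bear $7.68, sellers bear $4.32

Pre-tax equilibrium: p* = 24.72, q* = 75.76.
Tax on buyers shifts demand to qd = 187 − 4.5(p + 12) = 133 - 4.5p.
133 - 4.5p = -122 + 8p gives seller price ps = 20.4; buyers pay pb = 20.4 + 12 = 32.4.
New quantity: q = 187 − 4.5(32.4) = 41.2.
Buyer burden = 32.4 − 24.72 = 7.68; seller burden = 24.72 − 20.4 = 4.32.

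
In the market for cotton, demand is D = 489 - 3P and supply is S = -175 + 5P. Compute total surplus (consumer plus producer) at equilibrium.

Total surplus = 15360

Equilibrium: 489 - 3P = -175 + 5P gives P* = 83, Q* = 240.
Demand choke price: P = 163; supply starts at P = 35.
CS = ½(163 − 83)(240) = 9600; PS = ½(83 − 35)(240) = 5760.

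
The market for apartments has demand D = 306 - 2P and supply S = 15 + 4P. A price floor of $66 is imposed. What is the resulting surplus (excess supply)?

Surplus = 105

Equilibrium price would be P* = 48.5, so the floor at 66 binds.
At P = 66: D = 174, S = 279.
Surplus = 279 − 174 = 105.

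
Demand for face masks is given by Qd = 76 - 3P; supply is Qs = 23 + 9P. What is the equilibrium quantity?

Q* = 62.75

Set Qd = Qs: 76 - 3P = 23 + 9P.
53 = 12P, so P* = 53/12.
Q* = 76 − 3(53/12) = 62.75.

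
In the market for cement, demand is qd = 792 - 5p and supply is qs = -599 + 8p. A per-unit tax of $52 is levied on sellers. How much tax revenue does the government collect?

Pre-tax equilibrium: p* = 107, q* = 257.
Tax on sellers shifts supply to qs = -599 + 8(p − 52) = -1015 + 8p.
792 - 5p = -1015 + 8p gives buyer price pb = 139; sellers receive ps = 139 − 52 = 87.
New quantity: q = 792 − 5(139) = 97.
Revenue = 52 × 97 = 5044.

Tax revenue = 5044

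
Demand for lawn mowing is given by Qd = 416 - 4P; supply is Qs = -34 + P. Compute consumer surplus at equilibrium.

Consumer surplus = 392

Equilibrium: 416 - 4P = -34 + P gives P* = 90, Q* = 56.
Demand choke price (Qd = 0): P = 104.
CS = ½(104 − 90)(56) = 392.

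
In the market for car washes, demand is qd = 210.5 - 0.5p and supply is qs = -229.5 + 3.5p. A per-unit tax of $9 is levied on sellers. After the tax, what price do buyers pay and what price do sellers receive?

Buyers pay $117.875, sellers receive $108.875

Pre-tax equilibrium: p* = 110, q* = 155.5.
Tax on sellers shifts supply to qs = -229.5 + 3.5(p − 9) = -261 + 3.5p.
210.5 - 0.5p = -261 + 3.5p gives buyer price pb = 117.875; sellers receive ps = 117.875 − 9 = 108.875.
New quantity: q = 210.5 − 0.5(117.875) = 151.5625.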